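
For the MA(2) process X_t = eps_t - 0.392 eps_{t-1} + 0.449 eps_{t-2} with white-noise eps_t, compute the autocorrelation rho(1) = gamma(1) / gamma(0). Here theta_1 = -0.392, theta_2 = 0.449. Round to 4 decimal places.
\rho(1) = -0.4191

For an MA(q) process with theta_0 = 1, the autocovariance is
  gamma(k) = sigma^2 * sum_{i=0..q-k} theta_i * theta_{i+k},
and rho(k) = gamma(k) / gamma(0). Sigma^2 cancels.
  numerator   = (1)*(-0.392) + (-0.392)*(0.449) = -0.568008.
  denominator = (1)^2 + (-0.392)^2 + (0.449)^2 = 1.355265.
  rho(1) = -0.568008 / 1.355265 = -0.4191.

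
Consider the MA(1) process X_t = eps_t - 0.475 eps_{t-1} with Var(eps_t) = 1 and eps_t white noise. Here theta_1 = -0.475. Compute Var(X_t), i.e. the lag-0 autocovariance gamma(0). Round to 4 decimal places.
\gamma(0) = 1.2256

For an MA(q) process X_t = eps_t + sum_i theta_i eps_{t-i} with
Var(eps_t) = sigma^2, the variance is
  gamma(0) = sigma^2 * (1 + sum_i theta_i^2).
  sum_i theta_i^2 = (-0.475)^2 = 0.225625.
  gamma(0) = 1 * (1 + 0.225625) = 1 * 1.225625 = 1.225625, which rounds to 1.2256.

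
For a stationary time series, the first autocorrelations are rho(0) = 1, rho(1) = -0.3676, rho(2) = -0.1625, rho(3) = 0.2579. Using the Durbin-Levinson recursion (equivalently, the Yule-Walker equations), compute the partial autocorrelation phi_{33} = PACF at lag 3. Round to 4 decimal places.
\phi_{33} = 0.0670

The PACF at lag k is phi_{kk}, the last component of the solution
to the Yule-Walker system G_k phi = r_k where
  (G_k)_{ij} = rho(|i - j|), (r_k)_i = rho(i), i,j = 1..k.
Equivalently, Durbin-Levinson gives phi_{kk} iteratively:
  phi_{11} = rho(1)
  phi_{kk} = [rho(k) - sum_{j=1..k-1} phi_{k-1,j} rho(k-j)]
            / [1 - sum_{j=1..k-1} phi_{k-1,j} rho(j)],
  phi_{k,j} = phi_{k-1,j} - phi_{kk} phi_{k-1,k-j},  j = 1..k-1.
Step k = 1:
  phi_11 = rho(1) = -0.3676.
Step k = 2:
  phi_22 = [rho(2) - phi_11 rho(1)] / [1 - phi_11 rho(1)] = [-0.1625 - (-0.3676)(-0.3676)] / [1 - (-0.3676)(-0.3676)]
         = -0.29762976 / 0.86487024 = -0.344132.
  Update: phi_21 = phi_11 - phi_22 phi_11 = -0.3676 - (-0.344132)(-0.3676) = -0.494103.
Step k = 3:
  phi_33 = [rho(3) - phi_21 rho(2) - phi_22 rho(1)] / [1 - phi_21 rho(1) - phi_22 rho(2)]
    numerator   = 0.2579 - (-0.494103)(-0.1625) - (-0.344132)(-0.3676) = 0.05110524
    denominator = 1 - (-0.494103)(-0.3676) - (-0.344132)(-0.1625) = 0.76244623
  phi_33 = 0.05110524 / 0.76244623 = 0.067.
Therefore phi_{33} = 0.0670.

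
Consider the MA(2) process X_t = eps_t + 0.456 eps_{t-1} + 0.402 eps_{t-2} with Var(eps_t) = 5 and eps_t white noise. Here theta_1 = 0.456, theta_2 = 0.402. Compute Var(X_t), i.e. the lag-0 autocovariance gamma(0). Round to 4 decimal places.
\gamma(0) = 6.8477

For an MA(q) process X_t = eps_t + sum_i theta_i eps_{t-i} with
Var(eps_t) = sigma^2, the variance is
  gamma(0) = sigma^2 * (1 + sum_i theta_i^2).
  sum_i theta_i^2 = (0.456)^2 + (0.402)^2 = 0.207936 + 0.161604 = 0.36954.
  gamma(0) = 5 * (1 + 0.36954) = 5 * 1.36954 = 6.8477.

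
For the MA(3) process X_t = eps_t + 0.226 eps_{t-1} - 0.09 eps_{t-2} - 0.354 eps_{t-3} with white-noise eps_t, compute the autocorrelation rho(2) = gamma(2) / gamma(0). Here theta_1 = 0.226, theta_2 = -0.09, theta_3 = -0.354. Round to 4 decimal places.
\rho(2) = -0.1435

For an MA(q) process with theta_0 = 1, the autocovariance is
  gamma(k) = sigma^2 * sum_{i=0..q-k} theta_i * theta_{i+k},
and rho(k) = gamma(k) / gamma(0). Sigma^2 cancels.
  numerator   = (1)*(-0.09) + (0.226)*(-0.354) = -0.170004.
  denominator = (1)^2 + (0.226)^2 + (-0.09)^2 + (-0.354)^2 = 1.184492.
  rho(2) = -0.170004 / 1.184492 = -0.1435.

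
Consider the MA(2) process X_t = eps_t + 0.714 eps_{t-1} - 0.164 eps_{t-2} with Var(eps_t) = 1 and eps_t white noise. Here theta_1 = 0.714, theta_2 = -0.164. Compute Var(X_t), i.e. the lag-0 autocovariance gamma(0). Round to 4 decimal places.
\gamma(0) = 1.5367

For an MA(q) process X_t = eps_t + sum_i theta_i eps_{t-i} with
Var(eps_t) = sigma^2, the variance is
  gamma(0) = sigma^2 * (1 + sum_i theta_i^2).
  sum_i theta_i^2 = (0.714)^2 + (-0.164)^2 = 0.509796 + 0.026896 = 0.536692.
  gamma(0) = 1 * (1 + 0.536692) = 1 * 1.536692 = 1.536692, which rounds to 1.5367.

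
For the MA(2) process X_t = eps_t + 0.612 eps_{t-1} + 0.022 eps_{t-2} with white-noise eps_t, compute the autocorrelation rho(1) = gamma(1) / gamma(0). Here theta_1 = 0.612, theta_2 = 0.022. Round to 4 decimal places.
\rho(1) = 0.4549

For an MA(q) process with theta_0 = 1, the autocovariance is
  gamma(k) = sigma^2 * sum_{i=0..q-k} theta_i * theta_{i+k},
and rho(k) = gamma(k) / gamma(0). Sigma^2 cancels.
  numerator   = (1)*(0.612) + (0.612)*(0.022) = 0.625464.
  denominator = (1)^2 + (0.612)^2 + (0.022)^2 = 1.375028.
  rho(1) = 0.625464 / 1.375028 = 0.4549.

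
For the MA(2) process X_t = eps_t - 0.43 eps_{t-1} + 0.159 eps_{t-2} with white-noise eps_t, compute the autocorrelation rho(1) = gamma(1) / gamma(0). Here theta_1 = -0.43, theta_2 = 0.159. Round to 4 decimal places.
\rho(1) = -0.4118

For an MA(q) process with theta_0 = 1, the autocovariance is
  gamma(k) = sigma^2 * sum_{i=0..q-k} theta_i * theta_{i+k},
and rho(k) = gamma(k) / gamma(0). Sigma^2 cancels.
  numerator   = (1)*(-0.43) + (-0.43)*(0.159) = -0.49837.
  denominator = (1)^2 + (-0.43)^2 + (0.159)^2 = 1.210181.
  rho(1) = -0.49837 / 1.210181 = -0.4118.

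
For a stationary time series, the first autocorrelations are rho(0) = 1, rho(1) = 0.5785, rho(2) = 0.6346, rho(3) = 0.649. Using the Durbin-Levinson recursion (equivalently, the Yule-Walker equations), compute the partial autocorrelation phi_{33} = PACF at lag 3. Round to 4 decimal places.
\phi_{33} = 0.3520

The PACF at lag k is phi_{kk}, the last component of the solution
to the Yule-Walker system G_k phi = r_k where
  (G_k)_{ij} = rho(|i - j|), (r_k)_i = rho(i), i,j = 1..k.
Equivalently, Durbin-Levinson gives phi_{kk} iteratively:
  phi_{11} = rho(1)
  phi_{kk} = [rho(k) - sum_{j=1..k-1} phi_{k-1,j} rho(k-j)]
            / [1 - sum_{j=1..k-1} phi_{k-1,j} rho(j)],
  phi_{k,j} = phi_{k-1,j} - phi_{kk} phi_{k-1,k-j},  j = 1..k-1.
Step k = 1:
  phi_11 = rho(1) = 0.5785.
Step k = 2:
  phi_22 = [rho(2) - phi_11 rho(1)] / [1 - phi_11 rho(1)] = [0.6346 - (0.5785)(0.5785)] / [1 - (0.5785)(0.5785)]
         = 0.29993775 / 0.66533775 = 0.450805.
  Update: phi_21 = phi_11 - phi_22 phi_11 = 0.5785 - (0.450805)(0.5785) = 0.317709.
Step k = 3:
  phi_33 = [rho(3) - phi_21 rho(2) - phi_22 rho(1)] / [1 - phi_21 rho(1) - phi_22 rho(2)]
    numerator   = 0.649 - (0.317709)(0.6346) - (0.450805)(0.5785) = 0.18659093
    denominator = 1 - (0.317709)(0.5785) - (0.450805)(0.6346) = 0.53012424
  phi_33 = 0.18659093 / 0.53012424 = 0.352.
Therefore phi_{33} = 0.3520.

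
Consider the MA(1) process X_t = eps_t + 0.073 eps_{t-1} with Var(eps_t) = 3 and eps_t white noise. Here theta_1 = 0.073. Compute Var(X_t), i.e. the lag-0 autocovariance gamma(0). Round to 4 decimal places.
\gamma(0) = 3.0160

For an MA(q) process X_t = eps_t + sum_i theta_i eps_{t-i} with
Var(eps_t) = sigma^2, the variance is
  gamma(0) = sigma^2 * (1 + sum_i theta_i^2).
  sum_i theta_i^2 = (0.073)^2 = 0.005329.
  gamma(0) = 3 * (1 + 0.005329) = 3 * 1.005329 = 3.015987, which rounds to 3.0160.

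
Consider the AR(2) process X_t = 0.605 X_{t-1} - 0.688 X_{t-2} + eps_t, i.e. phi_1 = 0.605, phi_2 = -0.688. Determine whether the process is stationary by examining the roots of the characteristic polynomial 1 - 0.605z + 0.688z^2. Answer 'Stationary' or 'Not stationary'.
\text{Stationary}

The AR(p) characteristic polynomial is P(z) = 1 - 0.605z + 0.688z^2.
Stationarity requires all roots to lie outside the unit circle, i.e. |z| > 1 for every root.
Set 1 + (-0.605) z + (0.688) z^2 = 0, i.e. a z^2 + b z + c = 0 with a = 0.688, b = -0.605, c = 1.
Discriminant D = b^2 - 4ac = (-0.605)^2 - 4*(0.688)*1 = 0.366025 - (2.752) = -2.385975.
D < 0, so the roots are the complex-conjugate pair z = (-b +/- i sqrt(-D)) / (2a) = 0.4397 +/- 1.1226i.
For a conjugate pair |z|^2 = z * conj(z) = (product of roots) = c/a = 1/(0.688) = 1.453488, so |z| = sqrt(1.453488) = 1.2056 for both roots.
Moduli of all roots: 1.2056, 1.2056.
All moduli strictly greater than 1? Yes.
Verdict: Stationary.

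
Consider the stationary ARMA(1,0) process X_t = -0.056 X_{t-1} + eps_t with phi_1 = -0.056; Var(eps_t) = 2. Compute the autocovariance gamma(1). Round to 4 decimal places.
\gamma(1) = -0.1124

Multiply the model equation by X_{t-k} and take expectations. With theta_0 = psi_0 = 1 and psi_j the MA(infinity) weights, this gives
  gamma(k) - sum_i phi_i gamma(k-i) = c_k,
  c_k = sigma^2 * sum_{j=k..q} theta_j psi_{j-k}   (c_k = 0 for k > q),
using gamma(-m) = gamma(m).
Pure AR (q = 0): c_0 = sigma^2 = 2, c_k = 0 for k >= 1.
Equations for k = 0 and k = 1 (AR order 1):
  gamma(0) = phi_1 gamma(1) + c_0
  gamma(1) = phi_1 gamma(0) + c_1
Substituting the second into the first: gamma(0) (1 - phi_1^2) = c_0 + phi_1 c_1, so
  gamma(0) = c_0 / (1 - phi_1^2) = 2 / (1 - (-0.056)^2) = 2 / 0.996864 = 2.006292.
  gamma(1) = phi_1 gamma(0) = (-0.056)(2.006292) = -0.112352.
Therefore gamma(1) = -0.1124 (to 4 decimal places).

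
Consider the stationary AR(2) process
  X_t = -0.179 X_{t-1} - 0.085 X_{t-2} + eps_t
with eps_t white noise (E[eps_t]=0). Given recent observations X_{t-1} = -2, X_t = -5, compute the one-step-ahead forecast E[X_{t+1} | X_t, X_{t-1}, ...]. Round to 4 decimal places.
E[X_{t+1} \mid \mathcal F_t] = 1.0650

For an AR(p) model X_t = c + sum_i phi_i X_{t-i} + eps_t, the
one-step-ahead conditional mean is
  E[X_{t+1} | X_t, ...] = c + sum_i phi_i X_{t+1-i}.
Substitute known values:
  E[X_{t+1} | ...] = (-0.179) * (-5) + (-0.085) * (-2)
                   = 1.0650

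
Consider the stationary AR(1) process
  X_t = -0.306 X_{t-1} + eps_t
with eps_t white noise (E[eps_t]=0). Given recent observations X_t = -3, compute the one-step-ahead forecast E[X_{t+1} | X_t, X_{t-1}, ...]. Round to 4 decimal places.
E[X_{t+1} \mid \mathcal F_t] = 0.9180

For an AR(p) model X_t = c + sum_i phi_i X_{t-i} + eps_t, the
one-step-ahead conditional mean is
  E[X_{t+1} | X_t, ...] = c + sum_i phi_i X_{t+1-i}.
Substitute known values:
  E[X_{t+1} | ...] = (-0.306) * (-3)
                   = 0.9180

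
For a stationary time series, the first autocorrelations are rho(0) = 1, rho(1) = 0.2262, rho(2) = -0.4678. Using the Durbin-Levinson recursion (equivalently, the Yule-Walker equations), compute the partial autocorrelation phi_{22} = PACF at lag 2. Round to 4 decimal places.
\phi_{22} = -0.5470

The PACF at lag k is phi_{kk}, the last component of the solution
to the Yule-Walker system G_k phi = r_k where
  (G_k)_{ij} = rho(|i - j|), (r_k)_i = rho(i), i,j = 1..k.
Equivalently, Durbin-Levinson gives phi_{kk} iteratively:
  phi_{11} = rho(1)
  phi_{kk} = [rho(k) - sum_{j=1..k-1} phi_{k-1,j} rho(k-j)]
            / [1 - sum_{j=1..k-1} phi_{k-1,j} rho(j)],
  phi_{k,j} = phi_{k-1,j} - phi_{kk} phi_{k-1,k-j},  j = 1..k-1.
Step k = 1:
  phi_11 = rho(1) = 0.2262.
Step k = 2:
  phi_22 = [rho(2) - phi_11 rho(1)] / [1 - phi_11 rho(1)] = [-0.4678 - (0.2262)(0.2262)] / [1 - (0.2262)(0.2262)]
         = -0.51896644 / 0.94883356 = -0.547.
Therefore phi_{22} = -0.5470.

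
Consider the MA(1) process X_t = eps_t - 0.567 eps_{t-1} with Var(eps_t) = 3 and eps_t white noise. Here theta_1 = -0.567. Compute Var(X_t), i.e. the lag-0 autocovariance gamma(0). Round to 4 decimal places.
\gamma(0) = 3.9645

For an MA(q) process X_t = eps_t + sum_i theta_i eps_{t-i} with
Var(eps_t) = sigma^2, the variance is
  gamma(0) = sigma^2 * (1 + sum_i theta_i^2).
  sum_i theta_i^2 = (-0.567)^2 = 0.321489.
  gamma(0) = 3 * (1 + 0.321489) = 3 * 1.321489 = 3.964467, which rounds to 3.9645.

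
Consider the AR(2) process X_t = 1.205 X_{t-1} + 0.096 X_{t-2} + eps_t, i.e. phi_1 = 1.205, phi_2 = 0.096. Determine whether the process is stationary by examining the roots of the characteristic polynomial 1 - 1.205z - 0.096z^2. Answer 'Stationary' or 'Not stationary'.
\text{Not stationary}

The AR(p) characteristic polynomial is P(z) = 1 - 1.205z - 0.096z^2.
Stationarity requires all roots to lie outside the unit circle, i.e. |z| > 1 for every root.
Set 1 + (-1.205) z + (-0.096) z^2 = 0, i.e. a z^2 + b z + c = 0 with a = -0.096, b = -1.205, c = 1.
Discriminant D = b^2 - 4ac = (-1.205)^2 - 4*(-0.096)*1 = 1.452025 - (-0.384) = 1.836025.
D >= 0, so the roots are real: z = (-b +/- sqrt(D)) / (2a) = (1.205 +/- 1.355) / (-0.192).
  z_1 = (1.205 + 1.355) / (-0.192) = -13.3333,   |z_1| = 13.3333.
  z_2 = (1.205 - 1.355) / (-0.192) = 0.7812,   |z_2| = 0.7812.
Moduli of all roots: 13.3333, 0.7812.
All moduli strictly greater than 1? No.
Verdict: Not stationary.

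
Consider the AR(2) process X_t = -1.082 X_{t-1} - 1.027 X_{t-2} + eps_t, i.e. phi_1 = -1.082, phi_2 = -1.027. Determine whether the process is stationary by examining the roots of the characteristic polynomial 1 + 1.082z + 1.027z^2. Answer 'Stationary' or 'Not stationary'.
\text{Not stationary}

The AR(p) characteristic polynomial is P(z) = 1 + 1.082z + 1.027z^2.
Stationarity requires all roots to lie outside the unit circle, i.e. |z| > 1 for every root.
Set 1 + (1.082) z + (1.027) z^2 = 0, i.e. a z^2 + b z + c = 0 with a = 1.027, b = 1.082, c = 1.
Discriminant D = b^2 - 4ac = (1.082)^2 - 4*(1.027)*1 = 1.170724 - (4.108) = -2.937276.
D < 0, so the roots are the complex-conjugate pair z = (-b +/- i sqrt(-D)) / (2a) = -0.5268 +/- 0.8344i.
For a conjugate pair |z|^2 = z * conj(z) = (product of roots) = c/a = 1/(1.027) = 0.97371, so |z| = sqrt(0.97371) = 0.9868 for both roots.
Moduli of all roots: 0.9868, 0.9868.
All moduli strictly greater than 1? No.
Verdict: Not stationary.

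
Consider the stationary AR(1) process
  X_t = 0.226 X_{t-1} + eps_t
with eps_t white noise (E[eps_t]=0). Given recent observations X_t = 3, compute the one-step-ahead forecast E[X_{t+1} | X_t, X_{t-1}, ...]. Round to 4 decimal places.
E[X_{t+1} \mid \mathcal F_t] = 0.6780

For an AR(p) model X_t = c + sum_i phi_i X_{t-i} + eps_t, the
one-step-ahead conditional mean is
  E[X_{t+1} | X_t, ...] = c + sum_i phi_i X_{t+1-i}.
Substitute known values:
  E[X_{t+1} | ...] = (0.226) * (3)
                   = 0.6780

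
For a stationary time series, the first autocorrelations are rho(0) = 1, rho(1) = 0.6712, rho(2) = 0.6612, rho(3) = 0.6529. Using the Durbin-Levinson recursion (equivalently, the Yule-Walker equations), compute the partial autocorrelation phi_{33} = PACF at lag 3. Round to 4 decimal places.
\phi_{33} = 0.2601

The PACF at lag k is phi_{kk}, the last component of the solution
to the Yule-Walker system G_k phi = r_k where
  (G_k)_{ij} = rho(|i - j|), (r_k)_i = rho(i), i,j = 1..k.
Equivalently, Durbin-Levinson gives phi_{kk} iteratively:
  phi_{11} = rho(1)
  phi_{kk} = [rho(k) - sum_{j=1..k-1} phi_{k-1,j} rho(k-j)]
            / [1 - sum_{j=1..k-1} phi_{k-1,j} rho(j)],
  phi_{k,j} = phi_{k-1,j} - phi_{kk} phi_{k-1,k-j},  j = 1..k-1.
Step k = 1:
  phi_11 = rho(1) = 0.6712.
Step k = 2:
  phi_22 = [rho(2) - phi_11 rho(1)] / [1 - phi_11 rho(1)] = [0.6612 - (0.6712)(0.6712)] / [1 - (0.6712)(0.6712)]
         = 0.21069056 / 0.54949056 = 0.383429.
  Update: phi_21 = phi_11 - phi_22 phi_11 = 0.6712 - (0.383429)(0.6712) = 0.413843.
Step k = 3:
  phi_33 = [rho(3) - phi_21 rho(2) - phi_22 rho(1)] / [1 - phi_21 rho(1) - phi_22 rho(2)]
    numerator   = 0.6529 - (0.413843)(0.6612) - (0.383429)(0.6712) = 0.12190985
    denominator = 1 - (0.413843)(0.6712) - (0.383429)(0.6612) = 0.46870571
  phi_33 = 0.12190985 / 0.46870571 = 0.2601.
Therefore phi_{33} = 0.2601.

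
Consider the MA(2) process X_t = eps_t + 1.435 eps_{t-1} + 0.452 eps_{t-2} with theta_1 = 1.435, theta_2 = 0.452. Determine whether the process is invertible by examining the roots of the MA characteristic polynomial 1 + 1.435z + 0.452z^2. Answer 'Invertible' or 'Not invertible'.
\text{Invertible}

The MA(q) characteristic polynomial is P(z) = 1 + 1.435z + 0.452z^2.
Invertibility requires all roots to lie outside the unit circle, i.e. |z| > 1 for every root.
Set 1 + (1.435) z + (0.452) z^2 = 0, i.e. a z^2 + b z + c = 0 with a = 0.452, b = 1.435, c = 1.
Discriminant D = b^2 - 4ac = (1.435)^2 - 4*(0.452)*1 = 2.059225 - (1.808) = 0.251225.
D >= 0, so the roots are real: z = (-b +/- sqrt(D)) / (2a) = (-1.435 +/- 0.501224) / (0.904).
  z_1 = (-1.435 + 0.501224) / (0.904) = -1.0329,   |z_1| = 1.0329.
  z_2 = (-1.435 - 0.501224) / (0.904) = -2.1418,   |z_2| = 2.1418.
Moduli of all roots: 1.0329, 2.1418.
All moduli strictly greater than 1? Yes.
Verdict: Invertible.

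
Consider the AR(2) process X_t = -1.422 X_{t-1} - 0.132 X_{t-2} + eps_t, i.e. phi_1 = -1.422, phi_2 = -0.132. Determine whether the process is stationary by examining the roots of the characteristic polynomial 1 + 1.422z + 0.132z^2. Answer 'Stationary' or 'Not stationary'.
\text{Not stationary}

The AR(p) characteristic polynomial is P(z) = 1 + 1.422z + 0.132z^2.
Stationarity requires all roots to lie outside the unit circle, i.e. |z| > 1 for every root.
Set 1 + (1.422) z + (0.132) z^2 = 0, i.e. a z^2 + b z + c = 0 with a = 0.132, b = 1.422, c = 1.
Discriminant D = b^2 - 4ac = (1.422)^2 - 4*(0.132)*1 = 2.022084 - (0.528) = 1.494084.
D >= 0, so the roots are real: z = (-b +/- sqrt(D)) / (2a) = (-1.422 +/- 1.222327) / (0.264).
  z_1 = (-1.422 + 1.222327) / (0.264) = -0.7563,   |z_1| = 0.7563.
  z_2 = (-1.422 - 1.222327) / (0.264) = -10.0164,   |z_2| = 10.0164.
Moduli of all roots: 0.7563, 10.0164.
All moduli strictly greater than 1? No.
Verdict: Not stationary.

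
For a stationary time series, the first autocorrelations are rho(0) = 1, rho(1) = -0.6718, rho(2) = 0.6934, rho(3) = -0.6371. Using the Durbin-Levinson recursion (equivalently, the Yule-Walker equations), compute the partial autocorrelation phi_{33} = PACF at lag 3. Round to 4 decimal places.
\phi_{33} = -0.1819

The PACF at lag k is phi_{kk}, the last component of the solution
to the Yule-Walker system G_k phi = r_k where
  (G_k)_{ij} = rho(|i - j|), (r_k)_i = rho(i), i,j = 1..k.
Equivalently, Durbin-Levinson gives phi_{kk} iteratively:
  phi_{11} = rho(1)
  phi_{kk} = [rho(k) - sum_{j=1..k-1} phi_{k-1,j} rho(k-j)]
            / [1 - sum_{j=1..k-1} phi_{k-1,j} rho(j)],
  phi_{k,j} = phi_{k-1,j} - phi_{kk} phi_{k-1,k-j},  j = 1..k-1.
Step k = 1:
  phi_11 = rho(1) = -0.6718.
Step k = 2:
  phi_22 = [rho(2) - phi_11 rho(1)] / [1 - phi_11 rho(1)] = [0.6934 - (-0.6718)(-0.6718)] / [1 - (-0.6718)(-0.6718)]
         = 0.24208476 / 0.54868476 = 0.441209.
  Update: phi_21 = phi_11 - phi_22 phi_11 = -0.6718 - (0.441209)(-0.6718) = -0.375396.
Step k = 3:
  phi_33 = [rho(3) - phi_21 rho(2) - phi_22 rho(1)] / [1 - phi_21 rho(1) - phi_22 rho(2)]
    numerator   = -0.6371 - (-0.375396)(0.6934) - (0.441209)(-0.6718) = -0.08039631
    denominator = 1 - (-0.375396)(-0.6718) - (0.441209)(0.6934) = 0.44187474
  phi_33 = -0.08039631 / 0.44187474 = -0.1819.
Therefore phi_{33} = -0.1819.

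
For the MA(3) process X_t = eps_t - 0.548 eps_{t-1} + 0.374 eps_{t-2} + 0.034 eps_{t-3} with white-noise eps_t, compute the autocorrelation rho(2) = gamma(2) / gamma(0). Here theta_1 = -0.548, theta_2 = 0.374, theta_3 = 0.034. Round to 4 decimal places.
\rho(2) = 0.2466

For an MA(q) process with theta_0 = 1, the autocovariance is
  gamma(k) = sigma^2 * sum_{i=0..q-k} theta_i * theta_{i+k},
and rho(k) = gamma(k) / gamma(0). Sigma^2 cancels.
  numerator   = (1)*(0.374) + (-0.548)*(0.034) = 0.355368.
  denominator = (1)^2 + (-0.548)^2 + (0.374)^2 + (0.034)^2 = 1.441336.
  rho(2) = 0.355368 / 1.441336 = 0.2466.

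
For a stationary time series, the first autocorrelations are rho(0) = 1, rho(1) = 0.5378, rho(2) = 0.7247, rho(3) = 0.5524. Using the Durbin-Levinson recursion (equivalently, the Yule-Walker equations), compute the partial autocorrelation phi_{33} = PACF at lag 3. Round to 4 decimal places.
\phi_{33} = 0.1621

The PACF at lag k is phi_{kk}, the last component of the solution
to the Yule-Walker system G_k phi = r_k where
  (G_k)_{ij} = rho(|i - j|), (r_k)_i = rho(i), i,j = 1..k.
Equivalently, Durbin-Levinson gives phi_{kk} iteratively:
  phi_{11} = rho(1)
  phi_{kk} = [rho(k) - sum_{j=1..k-1} phi_{k-1,j} rho(k-j)]
            / [1 - sum_{j=1..k-1} phi_{k-1,j} rho(j)],
  phi_{k,j} = phi_{k-1,j} - phi_{kk} phi_{k-1,k-j},  j = 1..k-1.
Step k = 1:
  phi_11 = rho(1) = 0.5378.
Step k = 2:
  phi_22 = [rho(2) - phi_11 rho(1)] / [1 - phi_11 rho(1)] = [0.7247 - (0.5378)(0.5378)] / [1 - (0.5378)(0.5378)]
         = 0.43547116 / 0.71077116 = 0.612674.
  Update: phi_21 = phi_11 - phi_22 phi_11 = 0.5378 - (0.612674)(0.5378) = 0.208304.
Step k = 3:
  phi_33 = [rho(3) - phi_21 rho(2) - phi_22 rho(1)] / [1 - phi_21 rho(1) - phi_22 rho(2)]
    numerator   = 0.5524 - (0.208304)(0.7247) - (0.612674)(0.5378) = 0.07194604
    denominator = 1 - (0.208304)(0.5378) - (0.612674)(0.7247) = 0.44396921
  phi_33 = 0.07194604 / 0.44396921 = 0.1621.
Therefore phi_{33} = 0.1621.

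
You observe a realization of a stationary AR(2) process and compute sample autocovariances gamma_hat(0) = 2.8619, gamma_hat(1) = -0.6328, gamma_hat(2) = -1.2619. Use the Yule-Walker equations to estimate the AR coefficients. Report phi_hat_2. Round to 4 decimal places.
\hat\phi_{2} = -0.5150

The Yule-Walker equations for an AR(p) process read, in matrix form,
  Gamma_p phi = r_p,   with   (Gamma_p)_{ij} = gamma(|i - j|),
                       (r_p)_i = gamma(i),   i,j = 1..p.
Substitute the sample gammas (Toeplitz matrix and right-hand side of size 2):
  Gamma_p = [[2.8619, -0.6328], [-0.6328, 2.8619]]
  r_p     = [-0.6328, -1.2619]
Written out:
  2.8619 phi_1 - 0.6328 phi_2 = -0.6328
  -0.6328 phi_1 + 2.8619 phi_2 = -1.2619
Solve by Cramer's rule:
  det = gamma(0)^2 - gamma(1)^2 = (2.8619)^2 - (-0.6328)^2 = 8.19047161 - 0.40043584 = 7.79003577
  phi_hat_1 = [gamma(1) gamma(0) - gamma(1) gamma(2)] / det = [(-0.6328)(2.8619) - (-0.6328)(-1.2619)] / 7.79003577 = -2.60954064 / 7.79003577 = -0.335
  phi_hat_2 = [gamma(0) gamma(2) - gamma(1)^2] / det = [(2.8619)(-1.2619) - (-0.6328)^2] / 7.79003577 = -4.01186745 / 7.79003577 = -0.515
So phi_hat = [-0.3350, -0.5150].
Therefore phi_hat_2 = -0.5150.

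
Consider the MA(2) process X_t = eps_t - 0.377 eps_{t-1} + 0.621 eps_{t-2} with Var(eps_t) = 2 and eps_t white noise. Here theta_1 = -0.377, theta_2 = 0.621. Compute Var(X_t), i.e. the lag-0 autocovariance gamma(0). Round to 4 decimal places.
\gamma(0) = 3.0555

For an MA(q) process X_t = eps_t + sum_i theta_i eps_{t-i} with
Var(eps_t) = sigma^2, the variance is
  gamma(0) = sigma^2 * (1 + sum_i theta_i^2).
  sum_i theta_i^2 = (-0.377)^2 + (0.621)^2 = 0.142129 + 0.385641 = 0.52777.
  gamma(0) = 2 * (1 + 0.52777) = 2 * 1.52777 = 3.05554, which rounds to 3.0555.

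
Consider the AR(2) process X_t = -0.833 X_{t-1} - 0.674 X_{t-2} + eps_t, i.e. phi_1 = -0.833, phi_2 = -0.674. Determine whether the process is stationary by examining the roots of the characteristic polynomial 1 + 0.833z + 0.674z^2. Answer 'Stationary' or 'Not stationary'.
\text{Stationary}

The AR(p) characteristic polynomial is P(z) = 1 + 0.833z + 0.674z^2.
Stationarity requires all roots to lie outside the unit circle, i.e. |z| > 1 for every root.
Set 1 + (0.833) z + (0.674) z^2 = 0, i.e. a z^2 + b z + c = 0 with a = 0.674, b = 0.833, c = 1.
Discriminant D = b^2 - 4ac = (0.833)^2 - 4*(0.674)*1 = 0.693889 - (2.696) = -2.002111.
D < 0, so the roots are the complex-conjugate pair z = (-b +/- i sqrt(-D)) / (2a) = -0.618 +/- 1.0497i.
For a conjugate pair |z|^2 = z * conj(z) = (product of roots) = c/a = 1/(0.674) = 1.48368, so |z| = sqrt(1.48368) = 1.2181 for both roots.
Moduli of all roots: 1.2181, 1.2181.
All moduli strictly greater than 1? Yes.
Verdict: Stationary.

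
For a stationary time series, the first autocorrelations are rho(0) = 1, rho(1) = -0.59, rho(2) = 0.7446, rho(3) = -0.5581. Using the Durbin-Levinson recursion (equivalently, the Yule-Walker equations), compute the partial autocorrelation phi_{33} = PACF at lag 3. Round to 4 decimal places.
\phi_{33} = -0.0661

The PACF at lag k is phi_{kk}, the last component of the solution
to the Yule-Walker system G_k phi = r_k where
  (G_k)_{ij} = rho(|i - j|), (r_k)_i = rho(i), i,j = 1..k.
Equivalently, Durbin-Levinson gives phi_{kk} iteratively:
  phi_{11} = rho(1)
  phi_{kk} = [rho(k) - sum_{j=1..k-1} phi_{k-1,j} rho(k-j)]
            / [1 - sum_{j=1..k-1} phi_{k-1,j} rho(j)],
  phi_{k,j} = phi_{k-1,j} - phi_{kk} phi_{k-1,k-j},  j = 1..k-1.
Step k = 1:
  phi_11 = rho(1) = -0.59.
Step k = 2:
  phi_22 = [rho(2) - phi_11 rho(1)] / [1 - phi_11 rho(1)] = [0.7446 - (-0.59)(-0.59)] / [1 - (-0.59)(-0.59)]
         = 0.3965 / 0.6519 = 0.608222.
  Update: phi_21 = phi_11 - phi_22 phi_11 = -0.59 - (0.608222)(-0.59) = -0.231149.
Step k = 3:
  phi_33 = [rho(3) - phi_21 rho(2) - phi_22 rho(1)] / [1 - phi_21 rho(1) - phi_22 rho(2)]
    numerator   = -0.5581 - (-0.231149)(0.7446) - (0.608222)(-0.59) = -0.02713544
    denominator = 1 - (-0.231149)(-0.59) - (0.608222)(0.7446) = 0.41073993
  phi_33 = -0.02713544 / 0.41073993 = -0.0661.
Therefore phi_{33} = -0.0661.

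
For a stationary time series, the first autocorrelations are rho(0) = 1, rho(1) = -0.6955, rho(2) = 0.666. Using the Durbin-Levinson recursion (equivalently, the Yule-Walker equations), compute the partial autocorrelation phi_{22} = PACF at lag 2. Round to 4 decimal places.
\phi_{22} = 0.3531

The PACF at lag k is phi_{kk}, the last component of the solution
to the Yule-Walker system G_k phi = r_k where
  (G_k)_{ij} = rho(|i - j|), (r_k)_i = rho(i), i,j = 1..k.
Equivalently, Durbin-Levinson gives phi_{kk} iteratively:
  phi_{11} = rho(1)
  phi_{kk} = [rho(k) - sum_{j=1..k-1} phi_{k-1,j} rho(k-j)]
            / [1 - sum_{j=1..k-1} phi_{k-1,j} rho(j)],
  phi_{k,j} = phi_{k-1,j} - phi_{kk} phi_{k-1,k-j},  j = 1..k-1.
Step k = 1:
  phi_11 = rho(1) = -0.6955.
Step k = 2:
  phi_22 = [rho(2) - phi_11 rho(1)] / [1 - phi_11 rho(1)] = [0.666 - (-0.6955)(-0.6955)] / [1 - (-0.6955)(-0.6955)]
         = 0.18227975 / 0.51627975 = 0.3531.
Therefore phi_{22} = 0.3531.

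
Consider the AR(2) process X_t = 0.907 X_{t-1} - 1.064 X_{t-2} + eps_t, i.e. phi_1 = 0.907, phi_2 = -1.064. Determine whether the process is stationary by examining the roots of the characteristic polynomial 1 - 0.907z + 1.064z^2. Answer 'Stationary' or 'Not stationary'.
\text{Not stationary}

The AR(p) characteristic polynomial is P(z) = 1 - 0.907z + 1.064z^2.
Stationarity requires all roots to lie outside the unit circle, i.e. |z| > 1 for every root.
Set 1 + (-0.907) z + (1.064) z^2 = 0, i.e. a z^2 + b z + c = 0 with a = 1.064, b = -0.907, c = 1.
Discriminant D = b^2 - 4ac = (-0.907)^2 - 4*(1.064)*1 = 0.822649 - (4.256) = -3.433351.
D < 0, so the roots are the complex-conjugate pair z = (-b +/- i sqrt(-D)) / (2a) = 0.4262 +/- 0.8707i.
For a conjugate pair |z|^2 = z * conj(z) = (product of roots) = c/a = 1/(1.064) = 0.93985, so |z| = sqrt(0.93985) = 0.9695 for both roots.
Moduli of all roots: 0.9695, 0.9695.
All moduli strictly greater than 1? No.
Verdict: Not stationary.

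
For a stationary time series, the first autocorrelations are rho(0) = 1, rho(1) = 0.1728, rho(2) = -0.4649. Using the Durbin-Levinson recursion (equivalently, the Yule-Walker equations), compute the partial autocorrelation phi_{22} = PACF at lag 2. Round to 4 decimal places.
\phi_{22} = -0.5100

The PACF at lag k is phi_{kk}, the last component of the solution
to the Yule-Walker system G_k phi = r_k where
  (G_k)_{ij} = rho(|i - j|), (r_k)_i = rho(i), i,j = 1..k.
Equivalently, Durbin-Levinson gives phi_{kk} iteratively:
  phi_{11} = rho(1)
  phi_{kk} = [rho(k) - sum_{j=1..k-1} phi_{k-1,j} rho(k-j)]
            / [1 - sum_{j=1..k-1} phi_{k-1,j} rho(j)],
  phi_{k,j} = phi_{k-1,j} - phi_{kk} phi_{k-1,k-j},  j = 1..k-1.
Step k = 1:
  phi_11 = rho(1) = 0.1728.
Step k = 2:
  phi_22 = [rho(2) - phi_11 rho(1)] / [1 - phi_11 rho(1)] = [-0.4649 - (0.1728)(0.1728)] / [1 - (0.1728)(0.1728)]
         = -0.49475984 / 0.97014016 = -0.51.
Therefore phi_{22} = -0.5100.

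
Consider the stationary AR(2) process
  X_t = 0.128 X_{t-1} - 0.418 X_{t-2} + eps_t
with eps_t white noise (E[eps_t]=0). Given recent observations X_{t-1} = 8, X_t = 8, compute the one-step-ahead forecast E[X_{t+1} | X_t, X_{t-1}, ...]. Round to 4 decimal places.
E[X_{t+1} \mid \mathcal F_t] = -2.3200

For an AR(p) model X_t = c + sum_i phi_i X_{t-i} + eps_t, the
one-step-ahead conditional mean is
  E[X_{t+1} | X_t, ...] = c + sum_i phi_i X_{t+1-i}.
Substitute known values:
  E[X_{t+1} | ...] = (0.128) * (8) + (-0.418) * (8)
                   = -2.3200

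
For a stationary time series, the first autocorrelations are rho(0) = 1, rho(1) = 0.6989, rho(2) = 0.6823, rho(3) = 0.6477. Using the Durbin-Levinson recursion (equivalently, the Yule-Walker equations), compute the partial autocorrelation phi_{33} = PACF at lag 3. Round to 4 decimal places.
\phi_{33} = 0.1979

The PACF at lag k is phi_{kk}, the last component of the solution
to the Yule-Walker system G_k phi = r_k where
  (G_k)_{ij} = rho(|i - j|), (r_k)_i = rho(i), i,j = 1..k.
Equivalently, Durbin-Levinson gives phi_{kk} iteratively:
  phi_{11} = rho(1)
  phi_{kk} = [rho(k) - sum_{j=1..k-1} phi_{k-1,j} rho(k-j)]
            / [1 - sum_{j=1..k-1} phi_{k-1,j} rho(j)],
  phi_{k,j} = phi_{k-1,j} - phi_{kk} phi_{k-1,k-j},  j = 1..k-1.
Step k = 1:
  phi_11 = rho(1) = 0.6989.
Step k = 2:
  phi_22 = [rho(2) - phi_11 rho(1)] / [1 - phi_11 rho(1)] = [0.6823 - (0.6989)(0.6989)] / [1 - (0.6989)(0.6989)]
         = 0.19383879 / 0.51153879 = 0.378933.
  Update: phi_21 = phi_11 - phi_22 phi_11 = 0.6989 - (0.378933)(0.6989) = 0.434064.
Step k = 3:
  phi_33 = [rho(3) - phi_21 rho(2) - phi_22 rho(1)] / [1 - phi_21 rho(1) - phi_22 rho(2)]
    numerator   = 0.6477 - (0.434064)(0.6823) - (0.378933)(0.6989) = 0.08670211
    denominator = 1 - (0.434064)(0.6989) - (0.378933)(0.6823) = 0.43808693
  phi_33 = 0.08670211 / 0.43808693 = 0.1979.
Therefore phi_{33} = 0.1979.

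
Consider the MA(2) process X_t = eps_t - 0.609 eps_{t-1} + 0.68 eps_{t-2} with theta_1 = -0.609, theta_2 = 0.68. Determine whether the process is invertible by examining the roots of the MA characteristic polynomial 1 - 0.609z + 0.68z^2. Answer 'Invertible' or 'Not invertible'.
\text{Invertible}

The MA(q) characteristic polynomial is P(z) = 1 - 0.609z + 0.68z^2.
Invertibility requires all roots to lie outside the unit circle, i.e. |z| > 1 for every root.
Set 1 + (-0.609) z + (0.68) z^2 = 0, i.e. a z^2 + b z + c = 0 with a = 0.68, b = -0.609, c = 1.
Discriminant D = b^2 - 4ac = (-0.609)^2 - 4*(0.68)*1 = 0.370881 - (2.72) = -2.349119.
D < 0, so the roots are the complex-conjugate pair z = (-b +/- i sqrt(-D)) / (2a) = 0.4478 +/- 1.127i.
For a conjugate pair |z|^2 = z * conj(z) = (product of roots) = c/a = 1/(0.68) = 1.470588, so |z| = sqrt(1.470588) = 1.2127 for both roots.
Moduli of all roots: 1.2127, 1.2127.
All moduli strictly greater than 1? Yes.
Verdict: Invertible.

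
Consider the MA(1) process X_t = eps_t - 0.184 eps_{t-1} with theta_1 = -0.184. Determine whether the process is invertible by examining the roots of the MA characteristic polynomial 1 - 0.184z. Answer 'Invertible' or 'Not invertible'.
\text{Invertible}

The MA(q) characteristic polynomial is P(z) = 1 - 0.184z.
Invertibility requires all roots to lie outside the unit circle, i.e. |z| > 1 for every root.
This is linear in z: 1 + (-0.184) z = 0  =>  z = -1/(-0.184) = 5.434783,  |z| = 5.434783.
Moduli of all roots: 5.4348.
All moduli strictly greater than 1? Yes.
Verdict: Invertible.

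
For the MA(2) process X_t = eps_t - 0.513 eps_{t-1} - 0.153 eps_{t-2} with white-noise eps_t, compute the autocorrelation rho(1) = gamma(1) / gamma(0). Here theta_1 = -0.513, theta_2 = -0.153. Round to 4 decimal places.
\rho(1) = -0.3377

For an MA(q) process with theta_0 = 1, the autocovariance is
  gamma(k) = sigma^2 * sum_{i=0..q-k} theta_i * theta_{i+k},
and rho(k) = gamma(k) / gamma(0). Sigma^2 cancels.
  numerator   = (1)*(-0.513) + (-0.513)*(-0.153) = -0.434511.
  denominator = (1)^2 + (-0.513)^2 + (-0.153)^2 = 1.286578.
  rho(1) = -0.434511 / 1.286578 = -0.3377.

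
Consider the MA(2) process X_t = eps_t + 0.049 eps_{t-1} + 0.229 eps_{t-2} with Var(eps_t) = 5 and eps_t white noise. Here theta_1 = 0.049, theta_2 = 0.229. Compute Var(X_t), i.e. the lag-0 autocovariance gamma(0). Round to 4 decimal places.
\gamma(0) = 5.2742

For an MA(q) process X_t = eps_t + sum_i theta_i eps_{t-i} with
Var(eps_t) = sigma^2, the variance is
  gamma(0) = sigma^2 * (1 + sum_i theta_i^2).
  sum_i theta_i^2 = (0.049)^2 + (0.229)^2 = 0.002401 + 0.052441 = 0.054842.
  gamma(0) = 5 * (1 + 0.054842) = 5 * 1.054842 = 5.27421, which rounds to 5.2742.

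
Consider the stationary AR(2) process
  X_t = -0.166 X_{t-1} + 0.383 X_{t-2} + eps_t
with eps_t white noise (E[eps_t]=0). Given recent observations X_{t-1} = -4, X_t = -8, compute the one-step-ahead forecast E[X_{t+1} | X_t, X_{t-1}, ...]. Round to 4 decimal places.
E[X_{t+1} \mid \mathcal F_t] = -0.2040

For an AR(p) model X_t = c + sum_i phi_i X_{t-i} + eps_t, the
one-step-ahead conditional mean is
  E[X_{t+1} | X_t, ...] = c + sum_i phi_i X_{t+1-i}.
Substitute known values:
  E[X_{t+1} | ...] = (-0.166) * (-8) + (0.383) * (-4)
                   = -0.2040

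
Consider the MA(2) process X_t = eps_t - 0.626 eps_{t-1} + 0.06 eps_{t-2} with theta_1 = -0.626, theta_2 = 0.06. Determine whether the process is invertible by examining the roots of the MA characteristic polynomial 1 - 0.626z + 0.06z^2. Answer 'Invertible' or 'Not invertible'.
\text{Invertible}

The MA(q) characteristic polynomial is P(z) = 1 - 0.626z + 0.06z^2.
Invertibility requires all roots to lie outside the unit circle, i.e. |z| > 1 for every root.
Set 1 + (-0.626) z + (0.06) z^2 = 0, i.e. a z^2 + b z + c = 0 with a = 0.06, b = -0.626, c = 1.
Discriminant D = b^2 - 4ac = (-0.626)^2 - 4*(0.06)*1 = 0.391876 - (0.24) = 0.151876.
D >= 0, so the roots are real: z = (-b +/- sqrt(D)) / (2a) = (0.626 +/- 0.389713) / (0.12).
  z_1 = (0.626 + 0.389713) / (0.12) = 8.4643,   |z_1| = 8.4643.
  z_2 = (0.626 - 0.389713) / (0.12) = 1.9691,   |z_2| = 1.9691.
Moduli of all roots: 8.4643, 1.9691.
All moduli strictly greater than 1? Yes.
Verdict: Invertible.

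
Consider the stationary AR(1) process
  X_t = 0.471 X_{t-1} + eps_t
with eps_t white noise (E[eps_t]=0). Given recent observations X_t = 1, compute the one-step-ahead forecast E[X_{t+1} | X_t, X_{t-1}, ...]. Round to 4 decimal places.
E[X_{t+1} \mid \mathcal F_t] = 0.4710

For an AR(p) model X_t = c + sum_i phi_i X_{t-i} + eps_t, the
one-step-ahead conditional mean is
  E[X_{t+1} | X_t, ...] = c + sum_i phi_i X_{t+1-i}.
Substitute known values:
  E[X_{t+1} | ...] = (0.471) * (1)
                   = 0.4710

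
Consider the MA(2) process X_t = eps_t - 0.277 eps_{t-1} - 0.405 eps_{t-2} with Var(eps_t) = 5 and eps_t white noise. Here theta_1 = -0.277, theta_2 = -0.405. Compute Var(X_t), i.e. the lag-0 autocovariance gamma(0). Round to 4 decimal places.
\gamma(0) = 6.2038

For an MA(q) process X_t = eps_t + sum_i theta_i eps_{t-i} with
Var(eps_t) = sigma^2, the variance is
  gamma(0) = sigma^2 * (1 + sum_i theta_i^2).
  sum_i theta_i^2 = (-0.277)^2 + (-0.405)^2 = 0.076729 + 0.164025 = 0.240754.
  gamma(0) = 5 * (1 + 0.240754) = 5 * 1.240754 = 6.20377, which rounds to 6.2038.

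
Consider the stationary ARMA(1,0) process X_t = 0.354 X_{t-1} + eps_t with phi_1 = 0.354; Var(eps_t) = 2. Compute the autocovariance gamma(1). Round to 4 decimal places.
\gamma(1) = 0.8094

Multiply the model equation by X_{t-k} and take expectations. With theta_0 = psi_0 = 1 and psi_j the MA(infinity) weights, this gives
  gamma(k) - sum_i phi_i gamma(k-i) = c_k,
  c_k = sigma^2 * sum_{j=k..q} theta_j psi_{j-k}   (c_k = 0 for k > q),
using gamma(-m) = gamma(m).
Pure AR (q = 0): c_0 = sigma^2 = 2, c_k = 0 for k >= 1.
Equations for k = 0 and k = 1 (AR order 1):
  gamma(0) = phi_1 gamma(1) + c_0
  gamma(1) = phi_1 gamma(0) + c_1
Substituting the second into the first: gamma(0) (1 - phi_1^2) = c_0 + phi_1 c_1, so
  gamma(0) = c_0 / (1 - phi_1^2) = 2 / (1 - (0.354)^2) = 2 / 0.874684 = 2.28654.
  gamma(1) = phi_1 gamma(0) = (0.354)(2.28654) = 0.809435.
Therefore gamma(1) = 0.8094 (to 4 decimal places).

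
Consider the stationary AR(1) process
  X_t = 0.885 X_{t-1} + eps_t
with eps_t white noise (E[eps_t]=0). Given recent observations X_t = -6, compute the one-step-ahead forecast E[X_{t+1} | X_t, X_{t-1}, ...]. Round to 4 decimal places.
E[X_{t+1} \mid \mathcal F_t] = -5.3100

For an AR(p) model X_t = c + sum_i phi_i X_{t-i} + eps_t, the
one-step-ahead conditional mean is
  E[X_{t+1} | X_t, ...] = c + sum_i phi_i X_{t+1-i}.
Substitute known values:
  E[X_{t+1} | ...] = (0.885) * (-6)
                   = -5.3100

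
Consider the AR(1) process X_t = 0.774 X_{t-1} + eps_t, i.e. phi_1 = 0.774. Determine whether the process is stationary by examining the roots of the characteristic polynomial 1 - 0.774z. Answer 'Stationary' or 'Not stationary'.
\text{Stationary}

The AR(p) characteristic polynomial is P(z) = 1 - 0.774z.
Stationarity requires all roots to lie outside the unit circle, i.e. |z| > 1 for every root.
This is linear in z: 1 + (-0.774) z = 0  =>  z = -1/(-0.774) = 1.29199,  |z| = 1.29199.
Moduli of all roots: 1.2920.
All moduli strictly greater than 1? Yes.
Verdict: Stationary.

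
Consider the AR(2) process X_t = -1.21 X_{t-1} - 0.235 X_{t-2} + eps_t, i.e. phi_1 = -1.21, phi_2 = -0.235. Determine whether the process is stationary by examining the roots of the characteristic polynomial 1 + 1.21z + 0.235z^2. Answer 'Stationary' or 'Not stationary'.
\text{Stationary}

The AR(p) characteristic polynomial is P(z) = 1 + 1.21z + 0.235z^2.
Stationarity requires all roots to lie outside the unit circle, i.e. |z| > 1 for every root.
Set 1 + (1.21) z + (0.235) z^2 = 0, i.e. a z^2 + b z + c = 0 with a = 0.235, b = 1.21, c = 1.
Discriminant D = b^2 - 4ac = (1.21)^2 - 4*(0.235)*1 = 1.4641 - (0.94) = 0.5241.
D >= 0, so the roots are real: z = (-b +/- sqrt(D)) / (2a) = (-1.21 +/- 0.723948) / (0.47).
  z_1 = (-1.21 + 0.723948) / (0.47) = -1.0342,   |z_1| = 1.0342.
  z_2 = (-1.21 - 0.723948) / (0.47) = -4.1148,   |z_2| = 4.1148.
Moduli of all roots: 1.0342, 4.1148.
All moduli strictly greater than 1? Yes.
Verdict: Stationary.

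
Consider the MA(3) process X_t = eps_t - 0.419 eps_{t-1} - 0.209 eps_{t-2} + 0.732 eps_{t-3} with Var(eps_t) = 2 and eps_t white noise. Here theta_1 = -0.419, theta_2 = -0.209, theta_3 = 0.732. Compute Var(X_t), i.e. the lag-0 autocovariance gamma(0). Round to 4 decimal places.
\gamma(0) = 3.5101

For an MA(q) process X_t = eps_t + sum_i theta_i eps_{t-i} with
Var(eps_t) = sigma^2, the variance is
  gamma(0) = sigma^2 * (1 + sum_i theta_i^2).
  sum_i theta_i^2 = (-0.419)^2 + (-0.209)^2 + (0.732)^2 = 0.175561 + 0.043681 + 0.535824 = 0.755066.
  gamma(0) = 2 * (1 + 0.755066) = 2 * 1.755066 = 3.510132, which rounds to 3.5101.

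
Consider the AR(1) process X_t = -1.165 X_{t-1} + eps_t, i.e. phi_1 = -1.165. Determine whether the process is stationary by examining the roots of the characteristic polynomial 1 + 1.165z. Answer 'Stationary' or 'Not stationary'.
\text{Not stationary}

The AR(p) characteristic polynomial is P(z) = 1 + 1.165z.
Stationarity requires all roots to lie outside the unit circle, i.e. |z| > 1 for every root.
This is linear in z: 1 + (1.165) z = 0  =>  z = -1/(1.165) = -0.858369,  |z| = 0.858369.
Moduli of all roots: 0.8584.
All moduli strictly greater than 1? No.
Verdict: Not stationary.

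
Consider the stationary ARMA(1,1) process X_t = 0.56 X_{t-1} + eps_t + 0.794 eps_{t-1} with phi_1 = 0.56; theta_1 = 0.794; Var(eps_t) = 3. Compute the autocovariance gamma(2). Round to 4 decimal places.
\gamma(2) = 4.7875

Multiply the model equation by X_{t-k} and take expectations. With theta_0 = psi_0 = 1 and psi_j the MA(infinity) weights, this gives
  gamma(k) - sum_i phi_i gamma(k-i) = c_k,
  c_k = sigma^2 * sum_{j=k..q} theta_j psi_{j-k}   (c_k = 0 for k > q),
using gamma(-m) = gamma(m).
psi-weights needed (psi_j = theta_j + sum_i phi_i psi_{j-i}):
  psi_1 = theta_1 + phi_1 = 0.794 + (0.56) = 1.354
Right-hand sides:
  c_0 = sigma^2 (1 + theta_1 psi_1) = 3 * (1 + (0.794)(1.354)) = 3 * 2.075076 = 6.225228
  c_1 = sigma^2 theta_1 = 3 * (0.794) = 2.382
  c_2 = 0
Equations for k = 0 and k = 1 (AR order 1):
  gamma(0) = phi_1 gamma(1) + c_0
  gamma(1) = phi_1 gamma(0) + c_1
Substituting the second into the first: gamma(0) (1 - phi_1^2) = c_0 + phi_1 c_1, so
  gamma(0) = (c_0 + phi_1 c_1) / (1 - phi_1^2) = (6.225228 + (0.56)(2.382)) / (1 - (0.56)^2) = 7.559148 / 0.6864 = 11.012745.
  gamma(1) = phi_1 gamma(0) + c_1 = (0.56)(11.012745) + (2.382) = 8.549137.
For k = 2 (> q): gamma(2) = phi_1 gamma(1) = (0.56)(8.549137) = 4.787517.
Therefore gamma(2) = 4.7875 (to 4 decimal places).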